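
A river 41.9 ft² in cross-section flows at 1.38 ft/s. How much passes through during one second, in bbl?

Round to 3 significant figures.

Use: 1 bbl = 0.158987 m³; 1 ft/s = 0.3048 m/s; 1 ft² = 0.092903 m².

10.3 bbl

1.38 ft/s × 0.3048 = 0.420624 m/s
41.9 ft² × 0.092903 = 3.89264 m²
V = v × A × t = 0.420624 m/s × 3.89264 m² × 1 s = 1.63734 m³
1.63734 m³ ÷ (0.158987 m³/bbl) = 10.2986 bbl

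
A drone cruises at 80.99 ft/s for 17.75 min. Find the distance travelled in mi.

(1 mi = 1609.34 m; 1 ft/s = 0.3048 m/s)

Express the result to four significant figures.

80.99 ft/s × 0.3048 → 24.6858 m/s
17.75 min × 60 → 1065 s
d = v × t = 24.6858 m/s × 1065 s = 26290.4 m
26290.4 m ÷ (1609.34 m/mi) = 16.3361 mi

16.34 mi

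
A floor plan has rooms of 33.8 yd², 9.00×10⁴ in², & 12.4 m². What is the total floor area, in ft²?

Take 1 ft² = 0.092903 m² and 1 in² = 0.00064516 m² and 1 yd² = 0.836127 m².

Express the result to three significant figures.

1060 ft²

33.8 yd² × 0.836127 → 28.2611 m²
9.00×10⁴ in² × 0.00064516 → 58.0644 m²
12.4 m² (already m²)
Total: 28.2611 + 58.0644 + 12.4 = 98.7255 m²
In ft²: 98.7255 / 0.092903 = 1062.67 ft²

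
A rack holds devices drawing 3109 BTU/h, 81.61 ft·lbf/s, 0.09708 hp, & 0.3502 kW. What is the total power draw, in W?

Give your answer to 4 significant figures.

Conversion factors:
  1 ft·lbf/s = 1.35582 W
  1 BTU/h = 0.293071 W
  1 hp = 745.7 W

3109 BTU/h × 0.293071 → 911.158 W
81.61 ft·lbf/s × 1.35582 → 110.648 W
0.09708 hp × 745.7 → 72.3926 W
0.3502 kW × 1000 → 350.2 W
Total: 911.158 + 110.648 + 72.3926 + 350.2 = 1444.4 W

1444 W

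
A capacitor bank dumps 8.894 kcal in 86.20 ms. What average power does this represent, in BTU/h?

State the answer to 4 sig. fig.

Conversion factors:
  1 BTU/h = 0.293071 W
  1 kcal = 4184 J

1.473×10⁶ BTU/h

8.894 kcal × 4184 = 37212.5 J
86.20 ms × 0.001 = 0.0862 s
P = E / t = 37212.5 J / 0.0862 s = 431700 W
431700 W ÷ (0.293071 W/BTU/h) = 1.47302×10⁶ BTU/h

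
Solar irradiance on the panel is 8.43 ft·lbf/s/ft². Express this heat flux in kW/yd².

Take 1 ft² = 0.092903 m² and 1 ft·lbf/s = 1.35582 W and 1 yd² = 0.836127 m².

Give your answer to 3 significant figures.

0.103 kW/yd²

8.43 ft·lbf/s/ft² × 1.35582 W/ft·lbf/s ÷ 0.092903 m²/ft² = 123.027 W/m²
123.027 W/m² ÷ 1000 W/kW × 0.836127 m²/yd² = 0.102866 kW/yd²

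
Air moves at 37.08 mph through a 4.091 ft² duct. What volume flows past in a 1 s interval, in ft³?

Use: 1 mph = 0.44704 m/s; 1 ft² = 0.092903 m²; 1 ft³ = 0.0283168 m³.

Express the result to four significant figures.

222.5 ft³

37.08 mph × 0.44704 → 16.5762 m/s
4.091 ft² × 0.092903 → 0.380066 m²
V = v × A × t = 16.5762 m/s × 0.380066 m² × 1 s = 6.30005 m³
6.30005 m³ ÷ (0.0283168 m³/ft³) = 222.485 ft³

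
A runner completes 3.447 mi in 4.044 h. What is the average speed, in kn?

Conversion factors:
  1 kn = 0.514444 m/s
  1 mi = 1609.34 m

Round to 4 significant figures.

0.7407 kn

3.447 mi × 1609.34 → 5547.39 m
4.044 h × 3600 → 14558.4 s
v = d / t = 5547.39 m / 14558.4 s = 0.381044 m/s
0.381044 m/s ÷ (0.514444 m/s/kn) = 0.740691 kn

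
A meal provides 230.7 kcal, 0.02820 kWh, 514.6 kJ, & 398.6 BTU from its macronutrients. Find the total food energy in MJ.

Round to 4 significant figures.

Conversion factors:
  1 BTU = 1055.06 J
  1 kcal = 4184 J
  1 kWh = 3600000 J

2.002 MJ

230.7 kcal × 4184 → 965249 J
0.02820 kWh × 3600000 → 101520 J
514.6 kJ × 1000 → 514600 J
398.6 BTU × 1055.06 → 420547 J
Combined: 965249 + 101520 + 514600 + 420547 = 2.00192×10⁶ J
In MJ: 2.00192×10⁶ / 1000000 = 2.00192 MJ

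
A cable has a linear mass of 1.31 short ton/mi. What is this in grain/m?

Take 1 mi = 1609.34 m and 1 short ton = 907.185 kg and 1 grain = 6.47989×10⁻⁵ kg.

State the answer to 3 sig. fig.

1.14×10⁴ grain/m

1.31 short ton/mi × 907.185 kg/short ton ÷ 1609.34 m/mi = 0.738447 kg/m
0.738447 kg/m ÷ 6.47989×10⁻⁵ kg/grain = 11396 grain/m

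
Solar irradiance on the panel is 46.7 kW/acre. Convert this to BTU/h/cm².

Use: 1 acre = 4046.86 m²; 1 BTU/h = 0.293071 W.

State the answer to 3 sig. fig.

46.7 kW/acre × 1000 W/kW ÷ 4046.86 m²/acre = 11.5398 W/m²
11.5398 W/m² ÷ 0.293071 W/BTU/h × 0.0001 m²/cm² = 0.00393754 BTU/h/cm²

0.00394 BTU/h/cm²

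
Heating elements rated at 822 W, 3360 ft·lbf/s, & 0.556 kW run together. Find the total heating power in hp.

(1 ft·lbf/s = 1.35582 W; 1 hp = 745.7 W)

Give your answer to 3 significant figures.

822 W (already W)
3360 ft·lbf/s × 1.35582 → 4555.56 W
0.556 kW × 1000 → 556 W
Combined: 822 + 4555.56 + 556 = 5933.56 W
In hp: 5933.56 / 745.7 = 7.95703 hp

7.96 hp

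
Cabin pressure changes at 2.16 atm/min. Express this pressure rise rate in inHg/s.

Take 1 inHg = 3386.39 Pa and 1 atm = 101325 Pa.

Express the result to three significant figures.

2.16 atm/min × 101325 Pa/atm ÷ 60 s/min = 3647.7 Pa/s
3647.7 Pa/s ÷ 3386.39 Pa/inHg = 1.07716 inHg/s

1.08 inHg/s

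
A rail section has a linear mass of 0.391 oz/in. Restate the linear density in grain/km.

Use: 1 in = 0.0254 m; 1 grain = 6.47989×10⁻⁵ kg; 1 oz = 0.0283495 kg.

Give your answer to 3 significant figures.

0.391 oz/in × 0.0283495 kg/oz ÷ 0.0254 m/in = 0.436404 kg/m
0.436404 kg/m ÷ 6.47989×10⁻⁵ kg/grain × 1000 m/km = 6.73474×10⁶ grain/km

6.73×10⁶ grain/km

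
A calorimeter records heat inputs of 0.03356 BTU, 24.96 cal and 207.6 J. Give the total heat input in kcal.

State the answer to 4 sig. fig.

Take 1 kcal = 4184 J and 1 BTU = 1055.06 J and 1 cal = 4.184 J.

0.08304 kcal

0.03356 BTU × 1055.06 = 35.4078 J
24.96 cal × 4.184 = 104.433 J
207.6 J (already J)
Combined: 35.4078 + 104.433 + 207.6 = 347.441 J
In kcal: 347.441 / 4184 = 0.0830404 kcal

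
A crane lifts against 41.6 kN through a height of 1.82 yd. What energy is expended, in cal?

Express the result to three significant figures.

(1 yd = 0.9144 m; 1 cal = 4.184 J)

1.65×10⁴ cal

41.6 kN × 1000 = 41600 N
1.82 yd × 0.9144 = 1.66421 m
W = F × d = 41600 N × 1.66421 m = 69231.1 J
69231.1 J ÷ (4.184 J/cal) = 16546.6 cal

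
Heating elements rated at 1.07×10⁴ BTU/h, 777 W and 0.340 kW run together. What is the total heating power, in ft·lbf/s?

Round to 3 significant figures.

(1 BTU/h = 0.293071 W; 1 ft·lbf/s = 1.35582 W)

1.07×10⁴ BTU/h × 0.293071 = 3135.86 W
777 W (already W)
0.340 kW × 1000 = 340 W
Combined: 3135.86 + 777 + 340 = 4252.86 W
In ft·lbf/s: 4252.86 / 1.35582 = 3136.74 ft·lbf/s

3140 ft·lbf/s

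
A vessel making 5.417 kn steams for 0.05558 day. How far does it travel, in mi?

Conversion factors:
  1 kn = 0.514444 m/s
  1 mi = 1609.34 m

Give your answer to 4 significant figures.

5.417 kn × 0.514444 → 2.78674 m/s
0.05558 day × 86400 → 4802.11 s
d = v × t = 2.78674 m/s × 4802.11 s = 13382.2 m
13382.2 m ÷ (1609.34 m/mi) = 8.31533 mi

8.315 mi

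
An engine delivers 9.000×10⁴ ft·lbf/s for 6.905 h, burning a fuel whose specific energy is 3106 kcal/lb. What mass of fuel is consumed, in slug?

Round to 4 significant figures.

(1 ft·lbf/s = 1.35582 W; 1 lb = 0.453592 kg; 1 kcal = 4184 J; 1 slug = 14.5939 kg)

7.255 slug

9.000×10⁴ ft·lbf/s → 122024 W
6.905 h → 24858 s
E = P × t = 122024 × 24858 = 3.03327×10⁹ J
3106 kcal/lb → 2.86502×10⁷ J/kg
m = E / e_s = 3.03327×10⁹ / 2.86502×10⁷ = 105.873 kg
In slug: 105.873 / 14.5939 = 7.25461 slug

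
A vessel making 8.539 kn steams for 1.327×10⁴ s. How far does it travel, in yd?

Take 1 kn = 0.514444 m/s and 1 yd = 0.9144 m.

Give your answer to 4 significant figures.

8.539 kn × 0.514444 → 4.39284 m/s
d = v × t = 4.39284 m/s × 13270 s = 58293 m
58293 m ÷ (0.9144 m/yd) = 63750 yd

6.375×10⁴ yd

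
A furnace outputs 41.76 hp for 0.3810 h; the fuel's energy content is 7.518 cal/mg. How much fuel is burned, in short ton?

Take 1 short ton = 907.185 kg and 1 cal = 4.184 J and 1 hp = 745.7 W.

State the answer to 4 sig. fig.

41.76 hp → 31140.4 W
0.3810 h → 1371.6 s
E = P × t = 31140.4 × 1371.6 = 4.27122×10⁷ J
7.518 cal/mg → 3.14553×10⁷ J/kg
m = E / e_s = 4.27122×10⁷ / 3.14553×10⁷ = 1.35787 kg
In short ton: 1.35787 / 907.185 = 0.0014968 short ton

0.001497 short ton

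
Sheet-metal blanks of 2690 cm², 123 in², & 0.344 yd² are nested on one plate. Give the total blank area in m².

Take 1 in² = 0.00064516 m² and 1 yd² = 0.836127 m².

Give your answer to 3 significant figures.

0.636 m²

2690 cm² × 0.0001 = 0.269 m²
123 in² × 0.00064516 = 0.0793547 m²
0.344 yd² × 0.836127 = 0.287628 m²
Total: 0.269 + 0.0793547 + 0.287628 = 0.635983 m²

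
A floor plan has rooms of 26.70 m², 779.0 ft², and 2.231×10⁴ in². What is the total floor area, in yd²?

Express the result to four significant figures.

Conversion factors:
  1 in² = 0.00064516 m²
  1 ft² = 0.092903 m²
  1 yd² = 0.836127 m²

26.70 m² (already m²)
779.0 ft² × 0.092903 = 72.3714 m²
2.231×10⁴ in² × 0.00064516 = 14.3935 m²
Total: 26.7 + 72.3714 + 14.3935 = 113.465 m²
In yd²: 113.465 / 0.836127 = 135.703 yd²

135.7 yd²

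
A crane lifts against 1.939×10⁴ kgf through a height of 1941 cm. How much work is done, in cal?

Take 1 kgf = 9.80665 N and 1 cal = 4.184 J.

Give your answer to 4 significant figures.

1.939×10⁴ kgf × 9.80665 = 190151 N
1941 cm × 0.01 = 19.41 m
W = F × d = 190151 N × 19.41 m = 3.69083×10⁶ J
3.69083×10⁶ J ÷ (4.184 J/cal) = 882130 cal

8.821×10⁵ cal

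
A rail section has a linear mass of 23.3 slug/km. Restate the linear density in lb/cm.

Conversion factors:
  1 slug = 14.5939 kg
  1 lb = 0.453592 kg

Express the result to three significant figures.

23.3 slug/km × 14.5939 kg/slug ÷ 1000 m/km = 0.340038 kg/m
0.340038 kg/m ÷ 0.453592 kg/lb × 0.01 m/cm = 0.00749656 lb/cm

0.00750 lb/cm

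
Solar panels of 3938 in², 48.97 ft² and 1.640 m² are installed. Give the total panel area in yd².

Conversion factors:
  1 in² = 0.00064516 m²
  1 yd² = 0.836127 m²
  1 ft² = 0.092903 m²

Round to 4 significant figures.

10.44 yd²

3938 in² × 0.00064516 = 2.54064 m²
48.97 ft² × 0.092903 = 4.54946 m²
1.640 m² (already m²)
Sum: 2.54064 + 4.54946 + 1.64 = 8.7301 m²
In yd²: 8.7301 / 0.836127 = 10.4411 yd²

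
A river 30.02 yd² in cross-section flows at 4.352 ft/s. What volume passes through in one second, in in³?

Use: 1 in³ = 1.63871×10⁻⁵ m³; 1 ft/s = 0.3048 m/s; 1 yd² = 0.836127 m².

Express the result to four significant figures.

2.032×10⁶ in³

4.352 ft/s × 0.3048 = 1.32649 m/s
30.02 yd² × 0.836127 = 25.1005 m²
V = v × A × t = 1.32649 m/s × 25.1005 m² × 1 s = 33.2956 m³
33.2956 m³ ÷ (1.63871×10⁻⁵ m³/in³) = 2.03182×10⁶ in³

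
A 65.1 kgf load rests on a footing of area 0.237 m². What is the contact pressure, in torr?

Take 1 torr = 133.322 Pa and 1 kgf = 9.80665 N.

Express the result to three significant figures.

65.1 kgf × 9.80665 = 638.413 N
P = F / A = 638.413 N / 0.237 m² = 2693.73 Pa
2693.73 Pa ÷ (133.322 Pa/torr) = 20.2047 torr

20.2 torr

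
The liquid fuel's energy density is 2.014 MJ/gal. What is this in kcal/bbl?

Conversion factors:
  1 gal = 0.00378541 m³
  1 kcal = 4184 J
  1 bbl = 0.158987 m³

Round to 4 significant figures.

2.014 MJ/gal × 1000000 J/MJ ÷ 0.00378541 m³/gal = 5.32043×10⁸ J/m³
5.32043×10⁸ J/m³ ÷ 4184 J/kcal × 0.158987 m³/bbl = 20217 kcal/bbl

2.022×10⁴ kcal/bbl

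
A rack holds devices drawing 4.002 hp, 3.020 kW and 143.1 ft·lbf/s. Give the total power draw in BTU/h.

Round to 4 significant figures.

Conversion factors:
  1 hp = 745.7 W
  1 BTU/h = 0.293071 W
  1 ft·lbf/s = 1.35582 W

2.115×10⁴ BTU/h

4.002 hp × 745.7 = 2984.29 W
3.020 kW × 1000 = 3020 W
143.1 ft·lbf/s × 1.35582 = 194.018 W
Combined: 2984.29 + 3020 + 194.018 = 6198.31 W
In BTU/h: 6198.31 / 0.293071 = 21149.5 BTU/h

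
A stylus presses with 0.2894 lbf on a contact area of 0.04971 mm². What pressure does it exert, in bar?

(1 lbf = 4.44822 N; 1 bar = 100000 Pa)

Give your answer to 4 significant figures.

0.2894 lbf × 4.44822 = 1.28731 N
0.04971 mm² × 10⁻⁶ = 4.971×10⁻⁸ m²
P = F / A = 1.28731 N / 4.971×10⁻⁸ m² = 2.58964×10⁷ Pa
2.58964×10⁷ Pa ÷ (100000 Pa/bar) = 258.964 bar

259.0 bar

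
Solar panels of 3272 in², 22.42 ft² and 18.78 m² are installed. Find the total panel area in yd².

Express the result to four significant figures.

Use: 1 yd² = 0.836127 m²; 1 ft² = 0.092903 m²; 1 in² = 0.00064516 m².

27.48 yd²

3272 in² × 0.00064516 → 2.11096 m²
22.42 ft² × 0.092903 → 2.08289 m²
18.78 m² (already m²)
Total: 2.11096 + 2.08289 + 18.78 = 22.9739 m²
In yd²: 22.9739 / 0.836127 = 27.4766 yd²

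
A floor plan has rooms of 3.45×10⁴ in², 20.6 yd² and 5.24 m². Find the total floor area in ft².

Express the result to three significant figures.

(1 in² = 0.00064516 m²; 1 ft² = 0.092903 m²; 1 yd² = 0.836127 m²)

481 ft²

3.45×10⁴ in² × 0.00064516 = 22.258 m²
20.6 yd² × 0.836127 = 17.2242 m²
5.24 m² (already m²)
Total: 22.258 + 17.2242 + 5.24 = 44.7222 m²
In ft²: 44.7222 / 0.092903 = 481.386 ft²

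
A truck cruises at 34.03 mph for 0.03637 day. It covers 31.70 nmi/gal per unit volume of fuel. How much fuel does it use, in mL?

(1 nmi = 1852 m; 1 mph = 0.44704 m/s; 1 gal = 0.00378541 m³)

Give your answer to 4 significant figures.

3082 mL

34.03 mph → 15.2128 m/s
0.03637 day → 3142.37 s
d = v × t = 15.2128 × 3142.37 = 47804.2 m
31.70 nmi/gal → 1.55091×10⁷ m/m³
V = d / (distance per unit fuel) = 47804.2 / 1.55091×10⁷ = 0.00308233 m³
In mL: 0.00308233 / 10⁻⁶ = 3082.33 mL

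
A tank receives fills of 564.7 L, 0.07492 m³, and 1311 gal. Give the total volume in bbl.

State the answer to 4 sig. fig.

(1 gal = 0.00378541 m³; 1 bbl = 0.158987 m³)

564.7 L × 0.001 = 0.5647 m³
0.07492 m³ (already m³)
1311 gal × 0.00378541 = 4.96267 m³
Sum: 0.5647 + 0.07492 + 4.96267 = 5.60229 m³
In bbl: 5.60229 / 0.158987 = 35.2374 bbl

35.24 bbl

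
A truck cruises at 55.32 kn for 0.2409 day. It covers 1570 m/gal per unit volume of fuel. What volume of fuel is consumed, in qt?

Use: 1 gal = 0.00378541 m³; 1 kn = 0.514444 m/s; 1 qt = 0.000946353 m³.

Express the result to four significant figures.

55.32 kn → 28.459 m/s
0.2409 day → 20813.8 s
d = v × t = 28.459 × 20813.8 = 592340 m
1570 m/gal → 414750 m/m³
V = d / (distance per unit fuel) = 592340 / 414750 = 1.42819 m³
In qt: 1.42819 / 0.000946353 = 1509.15 qt

1509 qt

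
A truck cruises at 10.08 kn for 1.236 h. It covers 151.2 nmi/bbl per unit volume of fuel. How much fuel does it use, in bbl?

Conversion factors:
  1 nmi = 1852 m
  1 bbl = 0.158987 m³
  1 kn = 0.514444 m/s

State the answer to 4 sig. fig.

0.08240 bbl

10.08 kn → 5.1856 m/s
1.236 h → 4449.6 s
d = v × t = 5.1856 × 4449.6 = 23073.8 m
151.2 nmi/bbl → 1.76129×10⁶ m/m³
V = d / (distance per unit fuel) = 23073.8 / 1.76129×10⁶ = 0.0131005 m³
In bbl: 0.0131005 / 0.158987 = 0.0823998 bbl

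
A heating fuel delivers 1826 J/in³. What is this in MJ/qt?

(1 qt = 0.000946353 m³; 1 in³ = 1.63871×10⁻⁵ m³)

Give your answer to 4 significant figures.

1826 J/in³ ÷ 1.63871×10⁻⁵ m³/in³ = 1.11429×10⁸ J/m³
1.11429×10⁸ J/m³ ÷ 1000000 J/MJ × 0.000946353 m³/qt = 0.105451 MJ/qt

0.1055 MJ/qt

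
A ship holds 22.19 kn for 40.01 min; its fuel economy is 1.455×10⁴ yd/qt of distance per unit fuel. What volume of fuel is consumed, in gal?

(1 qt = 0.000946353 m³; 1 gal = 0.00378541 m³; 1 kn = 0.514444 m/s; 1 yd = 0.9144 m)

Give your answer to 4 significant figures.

22.19 kn → 11.4155 m/s
40.01 min → 2400.6 s
d = v × t = 11.4155 × 2400.6 = 27404 m
1.455×10⁴ yd/qt → 1.40587×10⁷ m/m³
V = d / (distance per unit fuel) = 27404 / 1.40587×10⁷ = 0.00194926 m³
In gal: 0.00194926 / 0.00378541 = 0.51494 gal

0.5149 gal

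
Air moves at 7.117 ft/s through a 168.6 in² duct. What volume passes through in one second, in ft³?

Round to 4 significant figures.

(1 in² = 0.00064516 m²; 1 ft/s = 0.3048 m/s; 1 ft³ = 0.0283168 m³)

7.117 ft/s × 0.3048 → 2.16926 m/s
168.6 in² × 0.00064516 → 0.108774 m²
V = v × A × t = 2.16926 m/s × 0.108774 m² × 1 s = 0.235959 m³
0.235959 m³ ÷ (0.0283168 m³/ft³) = 8.33283 ft³

8.333 ft³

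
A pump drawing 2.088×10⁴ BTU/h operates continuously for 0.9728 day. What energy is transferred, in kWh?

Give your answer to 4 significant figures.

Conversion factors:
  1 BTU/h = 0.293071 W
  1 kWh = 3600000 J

142.9 kWh

2.088×10⁴ BTU/h × 0.293071 = 6119.32 W
0.9728 day × 86400 = 84049.9 s
E = P × t = 6119.32 W × 84049.9 s = 5.14328×10⁸ J
5.14328×10⁸ J ÷ (3600000 J/kWh) = 142.869 kWh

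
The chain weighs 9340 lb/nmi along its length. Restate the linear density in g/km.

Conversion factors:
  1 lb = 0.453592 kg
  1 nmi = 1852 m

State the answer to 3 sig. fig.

2.29×10⁶ g/km

9340 lb/nmi × 0.453592 kg/lb ÷ 1852 m/nmi = 2.28755 kg/m
2.28755 kg/m ÷ 0.001 kg/g × 1000 m/km = 2.28755×10⁶ g/km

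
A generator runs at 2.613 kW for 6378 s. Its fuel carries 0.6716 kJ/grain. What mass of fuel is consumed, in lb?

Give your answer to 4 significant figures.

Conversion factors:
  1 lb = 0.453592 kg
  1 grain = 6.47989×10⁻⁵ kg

2.613 kW → 2613 W
E = P × t = 2613 × 6378 = 1.66657×10⁷ J
0.6716 kJ/grain → 1.03644×10⁷ J/kg
m = E / e_s = 1.66657×10⁷ / 1.03644×10⁷ = 1.60798 kg
In lb: 1.60798 / 0.453592 = 3.54499 lb

3.545 lb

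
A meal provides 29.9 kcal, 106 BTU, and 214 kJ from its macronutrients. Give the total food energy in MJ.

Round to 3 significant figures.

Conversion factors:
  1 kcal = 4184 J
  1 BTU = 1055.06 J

29.9 kcal × 4184 = 125102 J
106 BTU × 1055.06 = 111836 J
214 kJ × 1000 = 214000 J
Total: 125102 + 111836 + 214000 = 450938 J
In MJ: 450938 / 1000000 = 0.450938 MJ

0.451 MJ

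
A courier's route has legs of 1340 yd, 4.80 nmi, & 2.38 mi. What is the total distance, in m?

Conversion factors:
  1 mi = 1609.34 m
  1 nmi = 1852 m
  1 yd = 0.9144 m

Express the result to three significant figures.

1340 yd × 0.9144 → 1225.3 m
4.80 nmi × 1852 → 8889.6 m
2.38 mi × 1609.34 → 3830.23 m
Combined: 1225.3 + 8889.6 + 3830.23 = 13945.1 m

1.39×10⁴ m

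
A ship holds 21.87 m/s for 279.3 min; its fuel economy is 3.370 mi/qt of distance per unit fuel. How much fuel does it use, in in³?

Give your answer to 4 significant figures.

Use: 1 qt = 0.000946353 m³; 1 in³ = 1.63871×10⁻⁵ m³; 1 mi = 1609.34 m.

3903 in³

279.3 min → 16758 s
d = v × t = 21.87 × 16758 = 366497 m
3.370 mi/qt → 5.73092×10⁶ m/m³
V = d / (distance per unit fuel) = 366497 / 5.73092×10⁶ = 0.0639508 m³
In in³: 0.0639508 / 1.63871×10⁻⁵ = 3902.51 in³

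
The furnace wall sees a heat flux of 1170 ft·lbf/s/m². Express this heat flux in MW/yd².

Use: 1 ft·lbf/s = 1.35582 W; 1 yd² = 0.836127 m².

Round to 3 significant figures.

0.00133 MW/yd²

1170 ft·lbf/s/m² × 1.35582 W/ft·lbf/s = 1586.31 W/m²
1586.31 W/m² ÷ 1000000 W/MW × 0.836127 m²/yd² = 0.00132636 MW/yd²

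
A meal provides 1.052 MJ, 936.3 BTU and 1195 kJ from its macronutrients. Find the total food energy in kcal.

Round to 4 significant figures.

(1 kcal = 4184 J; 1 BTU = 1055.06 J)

773.1 kcal

1.052 MJ × 1000000 → 1.052×10⁶ J
936.3 BTU × 1055.06 → 987853 J
1195 kJ × 1000 → 1.195×10⁶ J
Combined: 1.052×10⁶ + 987853 + 1.195×10⁶ = 3.23485×10⁶ J
In kcal: 3.23485×10⁶ / 4184 = 773.148 kcal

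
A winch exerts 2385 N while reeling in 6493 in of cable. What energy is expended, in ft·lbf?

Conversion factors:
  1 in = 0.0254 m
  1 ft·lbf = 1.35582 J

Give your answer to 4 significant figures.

2.901×10⁵ ft·lbf

6493 in × 0.0254 → 164.922 m
W = F × d = 2385 N × 164.922 m = 393339 J
393339 J ÷ (1.35582 J/ft·lbf) = 290112 ft·lbf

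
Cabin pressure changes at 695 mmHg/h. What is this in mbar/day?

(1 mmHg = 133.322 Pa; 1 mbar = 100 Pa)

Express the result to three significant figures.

2.22×10⁴ mbar/day

695 mmHg/h × 133.322 Pa/mmHg ÷ 3600 s/h = 25.7386 Pa/s
25.7386 Pa/s ÷ 100 Pa/mbar × 86400 s/day = 22238.2 mbar/day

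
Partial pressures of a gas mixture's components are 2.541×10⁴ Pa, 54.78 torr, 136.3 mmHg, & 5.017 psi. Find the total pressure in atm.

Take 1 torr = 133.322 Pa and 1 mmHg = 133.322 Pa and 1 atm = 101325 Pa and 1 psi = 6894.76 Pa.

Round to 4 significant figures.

0.8436 atm

2.541×10⁴ Pa (already Pa)
54.78 torr × 133.322 → 7303.38 Pa
136.3 mmHg × 133.322 → 18171.8 Pa
5.017 psi × 6894.76 → 34591 Pa
Combined: 25410 + 7303.38 + 18171.8 + 34591 = 85476.2 Pa
In atm: 85476.2 / 101325 = 0.843585 atm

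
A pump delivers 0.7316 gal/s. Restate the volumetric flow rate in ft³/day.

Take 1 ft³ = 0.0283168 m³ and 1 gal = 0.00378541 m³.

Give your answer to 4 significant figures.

8450 ft³/day

0.7316 gal/s × 0.00378541 m³/gal = 0.00276941 m³/s
0.00276941 m³/s ÷ 0.0283168 m³/ft³ × 86400 s/day = 8450 ft³/day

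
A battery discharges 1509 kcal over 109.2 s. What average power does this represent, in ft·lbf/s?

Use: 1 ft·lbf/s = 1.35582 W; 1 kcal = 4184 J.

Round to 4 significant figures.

4.264×10⁴ ft·lbf/s

1509 kcal × 4184 = 6.31366×10⁶ J
P = E / t = 6.31366×10⁶ J / 109.2 s = 57817.4 W
57817.4 W ÷ (1.35582 W/ft·lbf/s) = 42643.9 ft·lbf/s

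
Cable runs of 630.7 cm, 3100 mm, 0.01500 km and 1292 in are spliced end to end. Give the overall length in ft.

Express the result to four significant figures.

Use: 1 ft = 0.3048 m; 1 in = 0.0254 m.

630.7 cm × 0.01 = 6.307 m
3100 mm × 0.001 = 3.1 m
0.01500 km × 1000 = 15 m
1292 in × 0.0254 = 32.8168 m
Total: 6.307 + 3.1 + 15 + 32.8168 = 57.2238 m
In ft: 57.2238 / 0.3048 = 187.742 ft

187.7 ft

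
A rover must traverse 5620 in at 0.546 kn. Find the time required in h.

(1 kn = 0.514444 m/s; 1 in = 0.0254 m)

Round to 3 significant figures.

0.141 h

5620 in × 0.0254 → 142.748 m
0.546 kn × 0.514444 → 0.280886 m/s
t = d / v = 142.748 m / 0.280886 m/s = 508.206 s
508.206 s ÷ (3600 s/h) = 0.141168 h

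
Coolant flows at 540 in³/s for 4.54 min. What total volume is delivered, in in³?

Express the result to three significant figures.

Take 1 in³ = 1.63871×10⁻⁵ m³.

540 in³/s → 0.00884903 m³/s
4.54 min → 272.4 s
V = Q × t = 0.00884903 × 272.4 = 2.41048 m³
In in³: 2.41048 / 1.63871×10⁻⁵ = 147096 in³

1.47×10⁵ in³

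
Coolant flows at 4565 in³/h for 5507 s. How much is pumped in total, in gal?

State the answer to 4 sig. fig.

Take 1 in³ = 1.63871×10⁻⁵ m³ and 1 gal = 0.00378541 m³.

4565 in³/h → 2.07798×10⁻⁵ m³/s
V = Q × t = 2.07798×10⁻⁵ × 5507 = 0.114434 m³
In gal: 0.114434 / 0.00378541 = 30.2303 gal

30.23 gal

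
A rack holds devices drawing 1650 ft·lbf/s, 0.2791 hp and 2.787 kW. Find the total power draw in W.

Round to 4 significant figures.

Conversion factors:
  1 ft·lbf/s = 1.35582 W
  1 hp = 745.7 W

5232 W

1650 ft·lbf/s × 1.35582 = 2237.1 W
0.2791 hp × 745.7 = 208.125 W
2.787 kW × 1000 = 2787 W
Combined: 2237.1 + 208.125 + 2787 = 5232.23 W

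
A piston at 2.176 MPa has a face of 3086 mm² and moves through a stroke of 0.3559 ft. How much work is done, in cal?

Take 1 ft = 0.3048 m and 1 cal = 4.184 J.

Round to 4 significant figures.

2.176 MPa → 2.176×10⁶ Pa
3086 mm² → 0.003086 m²
F = P × A = 2.176×10⁶ × 0.003086 = 6715.14 N
0.3559 ft → 0.108478 m
W = F × d = 6715.14 × 0.108478 = 728.445 J
In cal: 728.445 / 4.184 = 174.103 cal

174.1 cal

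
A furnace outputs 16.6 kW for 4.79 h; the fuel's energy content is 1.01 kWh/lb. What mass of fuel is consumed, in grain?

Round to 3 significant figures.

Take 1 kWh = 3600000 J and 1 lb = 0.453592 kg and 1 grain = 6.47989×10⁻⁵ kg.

5.51×10⁵ grain

16.6 kW → 16600 W
4.79 h → 17244 s
E = P × t = 16600 × 17244 = 2.8625×10⁸ J
1.01 kWh/lb → 8.01601×10⁶ J/kg
m = E / e_s = 2.8625×10⁸ / 8.01601×10⁶ = 35.7098 kg
In grain: 35.7098 / 6.47989×10⁻⁵ = 551087 grain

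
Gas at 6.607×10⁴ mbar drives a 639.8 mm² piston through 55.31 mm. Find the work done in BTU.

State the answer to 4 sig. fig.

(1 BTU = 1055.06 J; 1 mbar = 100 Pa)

6.607×10⁴ mbar → 6.607×10⁶ Pa
639.8 mm² → 6.398×10⁻⁴ m²
F = P × A = 6.607×10⁶ × 6.398×10⁻⁴ = 4227.16 N
55.31 mm → 0.05531 m
W = F × d = 4227.16 × 0.05531 = 233.804 J
In BTU: 233.804 / 1055.06 = 0.221603 BTU

0.2216 BTU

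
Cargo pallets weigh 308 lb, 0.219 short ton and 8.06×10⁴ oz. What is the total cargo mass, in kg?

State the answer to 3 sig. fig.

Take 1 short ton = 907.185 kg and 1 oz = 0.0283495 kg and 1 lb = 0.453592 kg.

308 lb × 0.453592 → 139.706 kg
0.219 short ton × 907.185 → 198.674 kg
8.06×10⁴ oz × 0.0283495 → 2284.97 kg
Total: 139.706 + 198.674 + 2284.97 = 2623.35 kg

2620 kg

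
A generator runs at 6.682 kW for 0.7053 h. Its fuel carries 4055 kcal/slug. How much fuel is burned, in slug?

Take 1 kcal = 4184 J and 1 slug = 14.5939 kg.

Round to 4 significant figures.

1.000 slug

6.682 kW → 6682 W
0.7053 h → 2539.08 s
E = P × t = 6682 × 2539.08 = 1.69661×10⁷ J
4055 kcal/slug → 1.16255×10⁶ J/kg
m = E / e_s = 1.69661×10⁷ / 1.16255×10⁶ = 14.5939 kg
In slug: 14.5939 / 14.5939 = 1 slug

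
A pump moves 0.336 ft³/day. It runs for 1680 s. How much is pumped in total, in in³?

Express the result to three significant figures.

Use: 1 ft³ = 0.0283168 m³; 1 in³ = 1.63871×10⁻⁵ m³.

0.336 ft³/day → 1.10121×10⁻⁷ m³/s
V = Q × t = 1.10121×10⁻⁷ × 1680 = 1.85003×10⁻⁴ m³
In in³: 1.85003×10⁻⁴ / 1.63871×10⁻⁵ = 11.2896 in³

11.3 in³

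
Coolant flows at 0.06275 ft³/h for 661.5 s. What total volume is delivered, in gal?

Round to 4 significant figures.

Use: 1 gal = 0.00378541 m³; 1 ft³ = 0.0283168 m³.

0.08625 gal

0.06275 ft³/h → 4.93578×10⁻⁷ m³/s
V = Q × t = 4.93578×10⁻⁷ × 661.5 = 3.26502×10⁻⁴ m³
In gal: 3.26502×10⁻⁴ / 0.00378541 = 0.0862527 gal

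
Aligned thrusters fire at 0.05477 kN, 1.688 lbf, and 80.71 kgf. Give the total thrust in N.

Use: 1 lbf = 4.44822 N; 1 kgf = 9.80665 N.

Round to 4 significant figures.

853.8 N

0.05477 kN × 1000 → 54.77 N
1.688 lbf × 4.44822 → 7.5086 N
80.71 kgf × 9.80665 → 791.495 N
Combined: 54.77 + 7.5086 + 791.495 = 853.774 N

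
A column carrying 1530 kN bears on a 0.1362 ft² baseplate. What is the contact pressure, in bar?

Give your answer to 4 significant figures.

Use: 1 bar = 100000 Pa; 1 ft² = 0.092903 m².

1530 kN × 1000 → 1.53×10⁶ N
0.1362 ft² × 0.092903 → 0.0126534 m²
P = F / A = 1.53×10⁶ N / 0.0126534 m² = 1.20916×10⁸ Pa
1.20916×10⁸ Pa ÷ (100000 Pa/bar) = 1209.16 bar

1209 bar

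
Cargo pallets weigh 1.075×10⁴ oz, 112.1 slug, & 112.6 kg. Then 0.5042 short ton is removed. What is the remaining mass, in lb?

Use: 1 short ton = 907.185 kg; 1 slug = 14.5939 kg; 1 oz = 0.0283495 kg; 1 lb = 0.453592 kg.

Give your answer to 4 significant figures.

3518 lb

1.075×10⁴ oz × 0.0283495 → 304.757 kg
112.1 slug × 14.5939 → 1635.98 kg
112.6 kg (already kg)
0.5042 short ton × 907.185 → 457.403 kg
Sum: 304.757 + 1635.98 + 112.6 − 457.403 = 1595.93 kg
In lb: 1595.93 / 0.453592 = 3518.43 lb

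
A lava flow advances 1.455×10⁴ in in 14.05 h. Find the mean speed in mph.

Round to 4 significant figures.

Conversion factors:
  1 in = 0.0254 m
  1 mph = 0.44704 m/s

1.455×10⁴ in × 0.0254 = 369.57 m
14.05 h × 3600 = 50580 s
v = d / t = 369.57 m / 50580 s = 0.00730664 m/s
0.00730664 m/s ÷ (0.44704 m/s/mph) = 0.0163445 mph

0.01634 mph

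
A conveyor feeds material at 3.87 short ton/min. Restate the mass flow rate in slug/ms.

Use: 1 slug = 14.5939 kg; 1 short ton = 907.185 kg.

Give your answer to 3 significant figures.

0.00401 slug/ms

3.87 short ton/min × 907.185 kg/short ton ÷ 60 s/min = 58.5134 kg/s
58.5134 kg/s ÷ 14.5939 kg/slug × 0.001 s/ms = 0.00400944 slug/ms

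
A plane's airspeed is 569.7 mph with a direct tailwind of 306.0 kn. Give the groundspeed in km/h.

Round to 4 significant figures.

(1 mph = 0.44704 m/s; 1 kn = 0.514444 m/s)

1484 km/h

569.7 mph × 0.44704 = 254.679 m/s
306.0 kn × 0.514444 = 157.42 m/s
Sum: 254.679 + 157.42 = 412.099 m/s
In km/h: 412.099 / (1/3.6) = 1483.56 km/h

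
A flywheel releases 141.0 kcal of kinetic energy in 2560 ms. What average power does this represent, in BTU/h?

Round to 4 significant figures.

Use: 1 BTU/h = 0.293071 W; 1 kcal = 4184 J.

141.0 kcal × 4184 → 589944 J
2560 ms × 0.001 → 2.56 s
P = E / t = 589944 J / 2.56 s = 230447 W
230447 W ÷ (0.293071 W/BTU/h) = 786318 BTU/h

7.863×10⁵ BTU/h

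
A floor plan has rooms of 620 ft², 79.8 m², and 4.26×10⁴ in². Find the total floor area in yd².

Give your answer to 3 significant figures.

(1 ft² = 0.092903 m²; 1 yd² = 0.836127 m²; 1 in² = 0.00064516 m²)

620 ft² × 0.092903 = 57.5999 m²
79.8 m² (already m²)
4.26×10⁴ in² × 0.00064516 = 27.4838 m²
Sum: 57.5999 + 79.8 + 27.4838 = 164.884 m²
In yd²: 164.884 / 0.836127 = 197.2 yd²

197 yd²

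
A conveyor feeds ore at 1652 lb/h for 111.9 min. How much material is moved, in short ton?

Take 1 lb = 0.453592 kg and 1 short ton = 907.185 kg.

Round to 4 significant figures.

1.540 short ton

1652 lb/h → 0.208148 kg/s
111.9 min → 6714 s
m = ṁ × t = 0.208148 × 6714 = 1397.51 kg
In short ton: 1397.51 / 907.185 = 1.54049 short ton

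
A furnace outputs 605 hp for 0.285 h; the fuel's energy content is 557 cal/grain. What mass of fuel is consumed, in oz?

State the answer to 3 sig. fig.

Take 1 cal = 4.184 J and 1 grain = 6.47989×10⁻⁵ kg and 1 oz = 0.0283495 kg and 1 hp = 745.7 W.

454 oz

605 hp → 451148 W
0.285 h → 1026 s
E = P × t = 451148 × 1026 = 4.62878×10⁸ J
557 cal/grain → 3.59649×10⁷ J/kg
m = E / e_s = 4.62878×10⁸ / 3.59649×10⁷ = 12.8703 kg
In oz: 12.8703 / 0.0283495 = 453.987 oz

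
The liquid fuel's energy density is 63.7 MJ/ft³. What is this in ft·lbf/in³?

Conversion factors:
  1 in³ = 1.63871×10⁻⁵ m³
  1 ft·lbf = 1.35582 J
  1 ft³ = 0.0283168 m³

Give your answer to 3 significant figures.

63.7 MJ/ft³ × 1000000 J/MJ ÷ 0.0283168 m³/ft³ = 2.24955×10⁹ J/m³
2.24955×10⁹ J/m³ ÷ 1.35582 J/ft·lbf × 1.63871×10⁻⁵ m³/in³ = 27189.2 ft·lbf/in³

2.72×10⁴ ft·lbf/in³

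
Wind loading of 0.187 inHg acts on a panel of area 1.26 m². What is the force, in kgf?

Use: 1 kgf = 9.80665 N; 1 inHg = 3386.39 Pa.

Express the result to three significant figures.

81.4 kgf

0.187 inHg × 3386.39 = 633.255 Pa
F = P × A = 633.255 Pa × 1.26 m² = 797.901 N
797.901 N ÷ (9.80665 N/kgf) = 81.3633 kgf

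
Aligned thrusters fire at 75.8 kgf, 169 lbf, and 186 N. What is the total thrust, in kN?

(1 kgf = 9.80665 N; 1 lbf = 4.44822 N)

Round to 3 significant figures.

1.68 kN

75.8 kgf × 9.80665 = 743.344 N
169 lbf × 4.44822 = 751.749 N
186 N (already N)
Sum: 743.344 + 751.749 + 186 = 1681.09 N
In kN: 1681.09 / 1000 = 1.68109 kN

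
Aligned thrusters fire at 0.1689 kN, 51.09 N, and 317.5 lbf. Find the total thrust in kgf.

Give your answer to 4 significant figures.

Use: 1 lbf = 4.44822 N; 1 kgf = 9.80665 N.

0.1689 kN × 1000 = 168.9 N
51.09 N (already N)
317.5 lbf × 4.44822 = 1412.31 N
Combined: 168.9 + 51.09 + 1412.31 = 1632.3 N
In kgf: 1632.3 / 9.80665 = 166.448 kgf

166.4 kgf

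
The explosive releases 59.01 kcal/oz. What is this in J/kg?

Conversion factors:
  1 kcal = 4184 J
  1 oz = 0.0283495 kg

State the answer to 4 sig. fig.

8.709×10⁶ J/kg

59.01 kcal/oz × 4184 J/kcal ÷ 0.0283495 kg/oz = 8.70907×10⁶ J/kg
8.70907×10⁶ J/kg  = 8.70907×10⁶ J/kg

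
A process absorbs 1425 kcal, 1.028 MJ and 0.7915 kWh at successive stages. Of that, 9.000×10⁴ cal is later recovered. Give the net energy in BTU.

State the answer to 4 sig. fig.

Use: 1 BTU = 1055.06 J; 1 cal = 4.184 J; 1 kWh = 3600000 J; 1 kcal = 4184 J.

8969 BTU

1425 kcal × 4184 = 5.9622×10⁶ J
1.028 MJ × 1000000 = 1.028×10⁶ J
0.7915 kWh × 3600000 = 2.8494×10⁶ J
9.000×10⁴ cal × 4.184 = 376560 J
Result: 5.9622×10⁶ + 1.028×10⁶ + 2.8494×10⁶ − 376560 = 9.46304×10⁶ J
In BTU: 9.46304×10⁶ / 1055.06 = 8969.2 BTU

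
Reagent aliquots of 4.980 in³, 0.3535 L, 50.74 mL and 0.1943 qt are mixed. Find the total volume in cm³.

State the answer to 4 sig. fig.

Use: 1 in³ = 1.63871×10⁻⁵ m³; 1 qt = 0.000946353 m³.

4.980 in³ × 1.63871×10⁻⁵ = 8.16078×10⁻⁵ m³
0.3535 L × 0.001 = 3.535×10⁻⁴ m³
50.74 mL × 10⁻⁶ = 5.074×10⁻⁵ m³
0.1943 qt × 0.000946353 = 1.83876×10⁻⁴ m³
Sum: 8.16078×10⁻⁵ + 3.535×10⁻⁴ + 5.074×10⁻⁵ + 1.83876×10⁻⁴ = 6.69724×10⁻⁴ m³
In cm³: 6.69724×10⁻⁴ / 10⁻⁶ = 669.724 cm³

669.7 cm³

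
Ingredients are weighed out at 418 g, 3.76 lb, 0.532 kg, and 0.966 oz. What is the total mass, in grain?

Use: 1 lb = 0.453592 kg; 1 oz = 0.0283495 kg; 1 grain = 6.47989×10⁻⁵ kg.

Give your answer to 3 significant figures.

4.14×10⁴ grain

418 g × 0.001 = 0.418 kg
3.76 lb × 0.453592 = 1.70551 kg
0.532 kg (already kg)
0.966 oz × 0.0283495 = 0.0273856 kg
Combined: 0.418 + 1.70551 + 0.532 + 0.0273856 = 2.6829 kg
In grain: 2.6829 / 6.47989×10⁻⁵ = 41403.5 grain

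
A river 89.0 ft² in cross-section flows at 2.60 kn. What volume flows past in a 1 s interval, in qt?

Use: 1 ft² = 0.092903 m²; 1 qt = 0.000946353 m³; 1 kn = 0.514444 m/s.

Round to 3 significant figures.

2.60 kn × 0.514444 → 1.33755 m/s
89.0 ft² × 0.092903 → 8.26837 m²
V = v × A × t = 1.33755 m/s × 8.26837 m² × 1 s = 11.0594 m³
11.0594 m³ ÷ (0.000946353 m³/qt) = 11686.3 qt

1.17×10⁴ qt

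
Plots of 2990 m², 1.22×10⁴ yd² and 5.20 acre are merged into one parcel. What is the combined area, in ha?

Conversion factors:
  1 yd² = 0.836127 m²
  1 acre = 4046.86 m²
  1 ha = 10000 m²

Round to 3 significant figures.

3.42 ha

2990 m² (already m²)
1.22×10⁴ yd² × 0.836127 = 10200.7 m²
5.20 acre × 4046.86 = 21043.7 m²
Total: 2990 + 10200.7 + 21043.7 = 34234.4 m²
In ha: 34234.4 / 10000 = 3.42344 ha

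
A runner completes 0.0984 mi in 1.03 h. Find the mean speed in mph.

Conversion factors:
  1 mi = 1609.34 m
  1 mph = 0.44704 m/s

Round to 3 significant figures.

0.0984 mi × 1609.34 = 158.359 m
1.03 h × 3600 = 3708 s
v = d / t = 158.359 m / 3708 s = 0.0427074 m/s
0.0427074 m/s ÷ (0.44704 m/s/mph) = 0.0955337 mph

0.0955 mph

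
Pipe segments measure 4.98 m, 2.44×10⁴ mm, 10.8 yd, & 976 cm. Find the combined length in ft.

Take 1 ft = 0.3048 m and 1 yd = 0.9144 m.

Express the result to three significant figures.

4.98 m (already m)
2.44×10⁴ mm × 0.001 → 24.4 m
10.8 yd × 0.9144 → 9.87552 m
976 cm × 0.01 → 9.76 m
Total: 4.98 + 24.4 + 9.87552 + 9.76 = 49.0155 m
In ft: 49.0155 / 0.3048 = 160.812 ft

161 ft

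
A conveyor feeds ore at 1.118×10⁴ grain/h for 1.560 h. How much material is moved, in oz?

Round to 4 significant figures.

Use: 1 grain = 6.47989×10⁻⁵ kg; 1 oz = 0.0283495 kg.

1.118×10⁴ grain/h → 2.01237×10⁻⁴ kg/s
1.560 h → 5616 s
m = ṁ × t = 2.01237×10⁻⁴ × 5616 = 1.13015 kg
In oz: 1.13015 / 0.0283495 = 39.8649 oz

39.86 oz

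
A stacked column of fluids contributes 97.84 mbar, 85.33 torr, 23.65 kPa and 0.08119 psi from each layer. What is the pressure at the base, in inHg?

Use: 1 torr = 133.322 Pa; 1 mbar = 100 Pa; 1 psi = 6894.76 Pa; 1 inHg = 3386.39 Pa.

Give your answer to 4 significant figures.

97.84 mbar × 100 → 9784 Pa
85.33 torr × 133.322 → 11376.4 Pa
23.65 kPa × 1000 → 23650 Pa
0.08119 psi × 6894.76 → 559.786 Pa
Total: 9784 + 11376.4 + 23650 + 559.786 = 45370.2 Pa
In inHg: 45370.2 / 3386.39 = 13.3978 inHg

13.40 inHg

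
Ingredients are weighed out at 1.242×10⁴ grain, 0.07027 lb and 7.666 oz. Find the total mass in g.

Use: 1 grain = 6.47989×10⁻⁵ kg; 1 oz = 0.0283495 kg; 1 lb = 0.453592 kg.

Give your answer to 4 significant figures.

1054 g

1.242×10⁴ grain × 6.47989×10⁻⁵ = 0.804802 kg
0.07027 lb × 0.453592 = 0.0318739 kg
7.666 oz × 0.0283495 = 0.217327 kg
Sum: 0.804802 + 0.0318739 + 0.217327 = 1.054 kg
In g: 1.054 / 0.001 = 1054 g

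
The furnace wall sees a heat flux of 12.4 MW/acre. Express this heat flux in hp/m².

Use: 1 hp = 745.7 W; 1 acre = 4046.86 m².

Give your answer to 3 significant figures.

4.11 hp/m²

12.4 MW/acre × 1000000 W/MW ÷ 4046.86 m²/acre = 3064.1 W/m²
3064.1 W/m² ÷ 745.7 W/hp = 4.10903 hp/m²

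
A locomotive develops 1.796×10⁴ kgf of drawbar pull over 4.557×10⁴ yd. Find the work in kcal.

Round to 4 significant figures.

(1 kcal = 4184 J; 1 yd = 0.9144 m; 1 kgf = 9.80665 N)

1.754×10⁶ kcal

1.796×10⁴ kgf × 9.80665 = 176127 N
4.557×10⁴ yd × 0.9144 = 41669.2 m
W = F × d = 176127 N × 41669.2 m = 7.33907×10⁹ J
7.33907×10⁹ J ÷ (4184 J/kcal) = 1.75408×10⁶ kcal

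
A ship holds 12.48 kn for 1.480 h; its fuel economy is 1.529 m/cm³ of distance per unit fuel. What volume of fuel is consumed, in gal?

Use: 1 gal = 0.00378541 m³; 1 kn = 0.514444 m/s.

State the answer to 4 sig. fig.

5.910 gal

12.48 kn → 6.42026 m/s
1.480 h → 5328 s
d = v × t = 6.42026 × 5328 = 34207.1 m
1.529 m/cm³ → 1.529×10⁶ m/m³
V = d / (distance per unit fuel) = 34207.1 / 1.529×10⁶ = 0.0223722 m³
In gal: 0.0223722 / 0.00378541 = 5.91011 gal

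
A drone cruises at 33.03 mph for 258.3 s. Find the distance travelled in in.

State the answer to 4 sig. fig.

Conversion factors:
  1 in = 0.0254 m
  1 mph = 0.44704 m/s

1.502×10⁵ in

33.03 mph × 0.44704 → 14.7657 m/s
d = v × t = 14.7657 m/s × 258.3 s = 3813.98 m
3813.98 m ÷ (0.0254 m/in) = 150157 in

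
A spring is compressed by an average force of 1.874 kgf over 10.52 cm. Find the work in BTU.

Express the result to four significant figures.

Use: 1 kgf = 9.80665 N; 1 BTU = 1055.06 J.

0.001832 BTU

1.874 kgf × 9.80665 → 18.3777 N
10.52 cm × 0.01 → 0.1052 m
W = F × d = 18.3777 N × 0.1052 m = 1.93333 J
1.93333 J ÷ (1055.06 J/BTU) = 0.00183244 BTU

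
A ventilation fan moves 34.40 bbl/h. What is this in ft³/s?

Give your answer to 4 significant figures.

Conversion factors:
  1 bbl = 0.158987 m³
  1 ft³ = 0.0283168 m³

0.05365 ft³/s

34.40 bbl/h × 0.158987 m³/bbl ÷ 3600 s/h = 0.00151921 m³/s
0.00151921 m³/s ÷ 0.0283168 m³/ft³ = 0.0536505 ft³/s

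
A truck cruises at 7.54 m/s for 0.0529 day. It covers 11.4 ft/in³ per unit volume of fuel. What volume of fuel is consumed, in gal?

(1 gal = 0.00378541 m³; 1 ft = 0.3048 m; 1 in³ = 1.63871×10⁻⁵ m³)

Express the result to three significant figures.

0.0529 day → 4570.56 s
d = v × t = 7.54 × 4570.56 = 34462 m
11.4 ft/in³ → 212040 m/m³
V = d / (distance per unit fuel) = 34462 / 212040 = 0.162526 m³
In gal: 0.162526 / 0.00378541 = 42.9348 gal

42.9 gal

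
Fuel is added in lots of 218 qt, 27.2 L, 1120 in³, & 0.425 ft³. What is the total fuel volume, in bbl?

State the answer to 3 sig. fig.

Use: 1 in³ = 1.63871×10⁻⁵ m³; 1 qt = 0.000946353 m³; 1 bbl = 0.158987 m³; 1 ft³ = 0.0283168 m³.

218 qt × 0.000946353 = 0.206305 m³
27.2 L × 0.001 = 0.0272 m³
1120 in³ × 1.63871×10⁻⁵ = 0.0183536 m³
0.425 ft³ × 0.0283168 = 0.0120346 m³
Combined: 0.206305 + 0.0272 + 0.0183536 + 0.0120346 = 0.263893 m³
In bbl: 0.263893 / 0.158987 = 1.65984 bbl

1.66 bbl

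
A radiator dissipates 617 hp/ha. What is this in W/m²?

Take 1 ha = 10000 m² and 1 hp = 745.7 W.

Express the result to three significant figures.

46.0 W/m²

617 hp/ha × 745.7 W/hp ÷ 10000 m²/ha = 46.0097 W/m²
46.0097 W/m²  = 46.0097 W/m²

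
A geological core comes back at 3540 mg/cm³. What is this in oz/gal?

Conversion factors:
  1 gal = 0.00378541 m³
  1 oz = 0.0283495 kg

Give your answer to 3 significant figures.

3540 mg/cm³ × 10⁻⁶ kg/mg ÷ 10⁻⁶ m³/cm³ = 3540 kg/m³
3540 kg/m³ ÷ 0.0283495 kg/oz × 0.00378541 m³/gal = 472.684 oz/gal

473 oz/gal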